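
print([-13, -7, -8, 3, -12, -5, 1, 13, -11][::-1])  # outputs [-11, 13, 1, -5, -12, 3, -8, -7, -13]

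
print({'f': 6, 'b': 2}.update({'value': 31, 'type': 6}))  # None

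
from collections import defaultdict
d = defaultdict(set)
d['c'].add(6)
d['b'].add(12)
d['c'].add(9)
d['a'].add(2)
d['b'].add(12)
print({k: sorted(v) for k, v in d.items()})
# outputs {'c': [6, 9], 'b': [12], 'a': [2]}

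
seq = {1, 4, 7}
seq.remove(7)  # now {1, 4}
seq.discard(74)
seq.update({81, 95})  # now {1, 4, 81, 95}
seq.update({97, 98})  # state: {1, 4, 81, 95, 97, 98}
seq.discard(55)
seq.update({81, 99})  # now {1, 4, 81, 95, 97, 98, 99}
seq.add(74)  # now {1, 4, 74, 81, 95, 97, 98, 99}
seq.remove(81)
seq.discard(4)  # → {1, 74, 95, 97, 98, 99}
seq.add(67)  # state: {1, 67, 74, 95, 97, 98, 99}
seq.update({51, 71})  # {1, 51, 67, 71, 74, 95, 97, 98, 99}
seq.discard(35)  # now {1, 51, 67, 71, 74, 95, 97, 98, 99}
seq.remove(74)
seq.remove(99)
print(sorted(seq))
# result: [1, 51, 67, 71, 95, 97, 98]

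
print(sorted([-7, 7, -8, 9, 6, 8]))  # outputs [-8, -7, 6, 7, 8, 9]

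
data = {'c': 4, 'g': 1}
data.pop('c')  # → 4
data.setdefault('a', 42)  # 42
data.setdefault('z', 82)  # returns 82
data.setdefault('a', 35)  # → 42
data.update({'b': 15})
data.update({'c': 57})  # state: {'g': 1, 'a': 42, 'z': 82, 'b': 15, 'c': 57}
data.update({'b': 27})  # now {'g': 1, 'a': 42, 'z': 82, 'b': 27, 'c': 57}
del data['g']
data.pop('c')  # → 57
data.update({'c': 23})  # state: {'a': 42, 'z': 82, 'b': 27, 'c': 23}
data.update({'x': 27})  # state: {'a': 42, 'z': 82, 'b': 27, 'c': 23, 'x': 27}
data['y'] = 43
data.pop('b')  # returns 27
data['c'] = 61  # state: {'a': 42, 'z': 82, 'c': 61, 'x': 27, 'y': 43}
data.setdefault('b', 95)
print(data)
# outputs {'a': 42, 'z': 82, 'c': 61, 'x': 27, 'y': 43, 'b': 95}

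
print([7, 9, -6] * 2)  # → [7, 9, -6, 7, 9, -6]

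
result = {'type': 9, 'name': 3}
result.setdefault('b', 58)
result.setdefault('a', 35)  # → 35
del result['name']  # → {'type': 9, 'b': 58, 'a': 35}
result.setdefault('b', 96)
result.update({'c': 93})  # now {'type': 9, 'b': 58, 'a': 35, 'c': 93}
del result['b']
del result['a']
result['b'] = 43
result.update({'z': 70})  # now {'type': 9, 'c': 93, 'b': 43, 'z': 70}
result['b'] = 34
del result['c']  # {'type': 9, 'b': 34, 'z': 70}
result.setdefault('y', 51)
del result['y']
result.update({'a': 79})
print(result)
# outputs {'type': 9, 'b': 34, 'z': 70, 'a': 79}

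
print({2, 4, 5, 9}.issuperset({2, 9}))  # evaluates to True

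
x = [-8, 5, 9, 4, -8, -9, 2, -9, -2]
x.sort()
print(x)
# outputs [-9, -9, -8, -8, -2, 2, 4, 5, 9]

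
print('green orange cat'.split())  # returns ['green', 'orange', 'cat']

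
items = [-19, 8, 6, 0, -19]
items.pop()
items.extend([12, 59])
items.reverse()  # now [59, 12, 0, 6, 8, -19]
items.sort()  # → [-19, 0, 6, 8, 12, 59]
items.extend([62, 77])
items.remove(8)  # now [-19, 0, 6, 12, 59, 62, 77]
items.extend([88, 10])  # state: [-19, 0, 6, 12, 59, 62, 77, 88, 10]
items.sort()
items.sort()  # [-19, 0, 6, 10, 12, 59, 62, 77, 88]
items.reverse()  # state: [88, 77, 62, 59, 12, 10, 6, 0, -19]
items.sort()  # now [-19, 0, 6, 10, 12, 59, 62, 77, 88]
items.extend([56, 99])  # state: [-19, 0, 6, 10, 12, 59, 62, 77, 88, 56, 99]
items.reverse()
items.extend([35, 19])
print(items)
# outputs [99, 56, 88, 77, 62, 59, 12, 10, 6, 0, -19, 35, 19]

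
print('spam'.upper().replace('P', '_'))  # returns S_AM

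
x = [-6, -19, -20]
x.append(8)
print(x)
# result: [-6, -19, -20, 8]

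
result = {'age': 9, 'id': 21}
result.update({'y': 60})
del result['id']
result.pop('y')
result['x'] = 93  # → {'age': 9, 'x': 93}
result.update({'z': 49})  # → {'age': 9, 'x': 93, 'z': 49}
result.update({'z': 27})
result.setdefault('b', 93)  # 93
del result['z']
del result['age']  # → {'x': 93, 'b': 93}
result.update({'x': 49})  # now {'x': 49, 'b': 93}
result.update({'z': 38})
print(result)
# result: {'x': 49, 'b': 93, 'z': 38}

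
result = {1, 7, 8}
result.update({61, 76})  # {1, 7, 8, 61, 76}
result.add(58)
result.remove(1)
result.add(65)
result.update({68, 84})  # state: {7, 8, 58, 61, 65, 68, 76, 84}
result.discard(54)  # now {7, 8, 58, 61, 65, 68, 76, 84}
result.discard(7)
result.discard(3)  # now {8, 58, 61, 65, 68, 76, 84}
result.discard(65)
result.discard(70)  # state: {8, 58, 61, 68, 76, 84}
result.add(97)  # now {8, 58, 61, 68, 76, 84, 97}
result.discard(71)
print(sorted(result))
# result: [8, 58, 61, 68, 76, 84, 97]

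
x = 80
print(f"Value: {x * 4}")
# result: Value: 320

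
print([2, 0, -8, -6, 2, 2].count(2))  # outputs 3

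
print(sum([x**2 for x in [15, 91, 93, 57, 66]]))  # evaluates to 24760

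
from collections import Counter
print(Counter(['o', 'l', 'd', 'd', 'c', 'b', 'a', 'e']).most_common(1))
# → [('d', 2)]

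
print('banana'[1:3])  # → an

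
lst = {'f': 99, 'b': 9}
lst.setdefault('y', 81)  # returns 81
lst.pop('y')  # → 81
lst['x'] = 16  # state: {'f': 99, 'b': 9, 'x': 16}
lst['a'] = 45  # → {'f': 99, 'b': 9, 'x': 16, 'a': 45}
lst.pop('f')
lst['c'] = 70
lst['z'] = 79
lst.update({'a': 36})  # {'b': 9, 'x': 16, 'a': 36, 'c': 70, 'z': 79}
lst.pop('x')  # 16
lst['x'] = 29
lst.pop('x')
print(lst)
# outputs {'b': 9, 'a': 36, 'c': 70, 'z': 79}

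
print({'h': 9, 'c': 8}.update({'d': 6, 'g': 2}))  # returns None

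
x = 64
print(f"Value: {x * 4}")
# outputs Value: 256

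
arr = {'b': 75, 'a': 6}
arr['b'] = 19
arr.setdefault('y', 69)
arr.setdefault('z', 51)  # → 51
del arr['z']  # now {'b': 19, 'a': 6, 'y': 69}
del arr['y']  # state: {'b': 19, 'a': 6}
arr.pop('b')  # 19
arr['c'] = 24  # {'a': 6, 'c': 24}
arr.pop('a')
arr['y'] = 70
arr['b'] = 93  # {'c': 24, 'y': 70, 'b': 93}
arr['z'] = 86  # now {'c': 24, 'y': 70, 'b': 93, 'z': 86}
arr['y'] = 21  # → {'c': 24, 'y': 21, 'b': 93, 'z': 86}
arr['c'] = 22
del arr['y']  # {'c': 22, 'b': 93, 'z': 86}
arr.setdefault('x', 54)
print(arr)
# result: {'c': 22, 'b': 93, 'z': 86, 'x': 54}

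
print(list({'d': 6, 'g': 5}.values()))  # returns [6, 5]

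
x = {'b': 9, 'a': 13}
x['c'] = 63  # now {'b': 9, 'a': 13, 'c': 63}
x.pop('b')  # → 9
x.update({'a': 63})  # {'a': 63, 'c': 63}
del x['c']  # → {'a': 63}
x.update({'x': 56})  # {'a': 63, 'x': 56}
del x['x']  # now {'a': 63}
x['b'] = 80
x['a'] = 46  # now {'a': 46, 'b': 80}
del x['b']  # {'a': 46}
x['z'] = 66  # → {'a': 46, 'z': 66}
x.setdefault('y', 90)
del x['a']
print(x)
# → {'z': 66, 'y': 90}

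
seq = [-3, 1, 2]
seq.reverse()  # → [2, 1, -3]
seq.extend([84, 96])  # [2, 1, -3, 84, 96]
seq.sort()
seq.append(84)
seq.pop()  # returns 84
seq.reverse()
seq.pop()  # -3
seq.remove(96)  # [84, 2, 1]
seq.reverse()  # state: [1, 2, 84]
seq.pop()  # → 84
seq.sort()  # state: [1, 2]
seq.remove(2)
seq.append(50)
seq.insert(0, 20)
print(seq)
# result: [20, 1, 50]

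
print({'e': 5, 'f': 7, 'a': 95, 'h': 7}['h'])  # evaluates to 7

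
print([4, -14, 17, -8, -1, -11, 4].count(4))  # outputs 2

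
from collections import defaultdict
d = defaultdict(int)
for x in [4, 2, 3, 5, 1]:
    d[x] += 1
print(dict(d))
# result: {4: 1, 2: 1, 3: 1, 5: 1, 1: 1}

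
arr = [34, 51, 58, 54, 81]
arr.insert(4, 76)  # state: [34, 51, 58, 54, 76, 81]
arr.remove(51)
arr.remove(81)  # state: [34, 58, 54, 76]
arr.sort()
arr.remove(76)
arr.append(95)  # [34, 54, 58, 95]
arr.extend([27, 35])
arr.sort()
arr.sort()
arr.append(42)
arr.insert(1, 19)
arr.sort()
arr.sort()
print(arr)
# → [19, 27, 34, 35, 42, 54, 58, 95]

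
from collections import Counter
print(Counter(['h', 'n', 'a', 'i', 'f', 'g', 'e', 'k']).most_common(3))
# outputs [('h', 1), ('n', 1), ('a', 1)]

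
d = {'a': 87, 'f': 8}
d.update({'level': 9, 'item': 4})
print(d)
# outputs {'a': 87, 'f': 8, 'level': 9, 'item': 4}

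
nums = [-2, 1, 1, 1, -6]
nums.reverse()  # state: [-6, 1, 1, 1, -2]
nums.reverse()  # [-2, 1, 1, 1, -6]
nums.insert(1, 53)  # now [-2, 53, 1, 1, 1, -6]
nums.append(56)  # [-2, 53, 1, 1, 1, -6, 56]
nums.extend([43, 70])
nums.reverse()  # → [70, 43, 56, -6, 1, 1, 1, 53, -2]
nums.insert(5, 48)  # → [70, 43, 56, -6, 1, 48, 1, 1, 53, -2]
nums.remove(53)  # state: [70, 43, 56, -6, 1, 48, 1, 1, -2]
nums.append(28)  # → [70, 43, 56, -6, 1, 48, 1, 1, -2, 28]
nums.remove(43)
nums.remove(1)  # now [70, 56, -6, 48, 1, 1, -2, 28]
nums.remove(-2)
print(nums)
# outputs [70, 56, -6, 48, 1, 1, 28]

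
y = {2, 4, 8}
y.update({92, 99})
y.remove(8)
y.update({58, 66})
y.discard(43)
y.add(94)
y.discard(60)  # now {2, 4, 58, 66, 92, 94, 99}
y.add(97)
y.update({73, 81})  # {2, 4, 58, 66, 73, 81, 92, 94, 97, 99}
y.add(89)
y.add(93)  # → {2, 4, 58, 66, 73, 81, 89, 92, 93, 94, 97, 99}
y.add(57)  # {2, 4, 57, 58, 66, 73, 81, 89, 92, 93, 94, 97, 99}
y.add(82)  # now {2, 4, 57, 58, 66, 73, 81, 82, 89, 92, 93, 94, 97, 99}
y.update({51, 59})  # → {2, 4, 51, 57, 58, 59, 66, 73, 81, 82, 89, 92, 93, 94, 97, 99}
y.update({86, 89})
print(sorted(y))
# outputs [2, 4, 51, 57, 58, 59, 66, 73, 81, 82, 86, 89, 92, 93, 94, 97, 99]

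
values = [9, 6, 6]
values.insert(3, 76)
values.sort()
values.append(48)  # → [6, 6, 9, 76, 48]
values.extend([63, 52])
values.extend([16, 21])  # [6, 6, 9, 76, 48, 63, 52, 16, 21]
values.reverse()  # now [21, 16, 52, 63, 48, 76, 9, 6, 6]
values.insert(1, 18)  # [21, 18, 16, 52, 63, 48, 76, 9, 6, 6]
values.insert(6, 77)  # [21, 18, 16, 52, 63, 48, 77, 76, 9, 6, 6]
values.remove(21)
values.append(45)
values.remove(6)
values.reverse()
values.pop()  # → 18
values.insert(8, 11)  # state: [45, 6, 9, 76, 77, 48, 63, 52, 11, 16]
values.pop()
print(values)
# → [45, 6, 9, 76, 77, 48, 63, 52, 11]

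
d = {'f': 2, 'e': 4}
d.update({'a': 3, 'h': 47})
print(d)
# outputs {'f': 2, 'e': 4, 'a': 3, 'h': 47}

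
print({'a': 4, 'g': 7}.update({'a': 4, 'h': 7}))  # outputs None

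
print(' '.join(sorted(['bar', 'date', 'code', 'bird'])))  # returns bar bird code date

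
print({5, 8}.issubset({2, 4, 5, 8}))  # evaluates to True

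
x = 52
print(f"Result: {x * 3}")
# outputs Result: 156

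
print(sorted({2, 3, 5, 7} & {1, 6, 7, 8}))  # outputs [7]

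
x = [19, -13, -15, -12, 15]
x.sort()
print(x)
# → [-15, -13, -12, 15, 19]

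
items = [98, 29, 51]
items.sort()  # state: [29, 51, 98]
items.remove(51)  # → [29, 98]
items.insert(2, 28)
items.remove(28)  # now [29, 98]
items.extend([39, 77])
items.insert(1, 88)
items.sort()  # [29, 39, 77, 88, 98]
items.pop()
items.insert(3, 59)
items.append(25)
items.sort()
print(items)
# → [25, 29, 39, 59, 77, 88]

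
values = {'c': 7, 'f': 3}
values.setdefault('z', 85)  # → 85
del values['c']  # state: {'f': 3, 'z': 85}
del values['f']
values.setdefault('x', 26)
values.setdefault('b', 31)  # 31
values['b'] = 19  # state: {'z': 85, 'x': 26, 'b': 19}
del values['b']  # {'z': 85, 'x': 26}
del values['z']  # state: {'x': 26}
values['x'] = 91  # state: {'x': 91}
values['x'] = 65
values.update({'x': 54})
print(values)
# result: {'x': 54}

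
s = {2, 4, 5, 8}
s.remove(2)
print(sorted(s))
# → [4, 5, 8]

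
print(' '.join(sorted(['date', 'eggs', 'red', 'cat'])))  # cat date eggs red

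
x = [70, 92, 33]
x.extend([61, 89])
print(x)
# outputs [70, 92, 33, 61, 89]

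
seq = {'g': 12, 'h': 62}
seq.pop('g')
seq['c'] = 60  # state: {'h': 62, 'c': 60}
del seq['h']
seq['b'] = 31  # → {'c': 60, 'b': 31}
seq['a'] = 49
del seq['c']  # {'b': 31, 'a': 49}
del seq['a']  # {'b': 31}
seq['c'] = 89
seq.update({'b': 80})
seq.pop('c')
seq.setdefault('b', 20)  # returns 80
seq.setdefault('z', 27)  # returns 27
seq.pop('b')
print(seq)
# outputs {'z': 27}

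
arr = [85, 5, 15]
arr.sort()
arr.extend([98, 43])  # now [5, 15, 85, 98, 43]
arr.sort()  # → [5, 15, 43, 85, 98]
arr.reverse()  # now [98, 85, 43, 15, 5]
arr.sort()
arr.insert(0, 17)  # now [17, 5, 15, 43, 85, 98]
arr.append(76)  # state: [17, 5, 15, 43, 85, 98, 76]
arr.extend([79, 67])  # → [17, 5, 15, 43, 85, 98, 76, 79, 67]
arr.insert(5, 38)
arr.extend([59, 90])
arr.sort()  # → [5, 15, 17, 38, 43, 59, 67, 76, 79, 85, 90, 98]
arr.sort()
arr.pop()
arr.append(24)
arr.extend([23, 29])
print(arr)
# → [5, 15, 17, 38, 43, 59, 67, 76, 79, 85, 90, 24, 23, 29]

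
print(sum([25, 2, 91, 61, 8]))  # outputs 187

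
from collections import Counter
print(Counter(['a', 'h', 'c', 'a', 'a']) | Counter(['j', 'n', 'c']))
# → Counter({'a': 3, 'h': 1, 'c': 1, 'j': 1, 'n': 1})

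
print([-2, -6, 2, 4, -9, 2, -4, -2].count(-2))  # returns 2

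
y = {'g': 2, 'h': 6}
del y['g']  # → {'h': 6}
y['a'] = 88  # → {'h': 6, 'a': 88}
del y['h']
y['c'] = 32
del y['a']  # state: {'c': 32}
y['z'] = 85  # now {'c': 32, 'z': 85}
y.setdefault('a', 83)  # 83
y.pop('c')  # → 32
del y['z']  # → {'a': 83}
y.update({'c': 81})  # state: {'a': 83, 'c': 81}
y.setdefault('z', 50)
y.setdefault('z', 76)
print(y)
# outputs {'a': 83, 'c': 81, 'z': 50}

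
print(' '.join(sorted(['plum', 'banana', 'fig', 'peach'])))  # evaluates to banana fig peach plum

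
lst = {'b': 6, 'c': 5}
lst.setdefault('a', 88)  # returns 88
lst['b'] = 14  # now {'b': 14, 'c': 5, 'a': 88}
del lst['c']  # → {'b': 14, 'a': 88}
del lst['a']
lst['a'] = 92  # {'b': 14, 'a': 92}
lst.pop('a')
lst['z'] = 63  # {'b': 14, 'z': 63}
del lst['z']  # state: {'b': 14}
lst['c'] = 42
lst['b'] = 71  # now {'b': 71, 'c': 42}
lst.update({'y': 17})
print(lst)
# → {'b': 71, 'c': 42, 'y': 17}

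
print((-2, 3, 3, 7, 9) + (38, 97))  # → (-2, 3, 3, 7, 9, 38, 97)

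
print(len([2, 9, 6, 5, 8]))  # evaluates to 5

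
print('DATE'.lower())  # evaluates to date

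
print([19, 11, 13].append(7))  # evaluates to None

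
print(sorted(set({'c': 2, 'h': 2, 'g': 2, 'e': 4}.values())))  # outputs [2, 4]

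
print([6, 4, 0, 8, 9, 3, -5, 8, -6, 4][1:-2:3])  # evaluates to [4, 9, 8]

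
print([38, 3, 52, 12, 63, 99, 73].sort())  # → None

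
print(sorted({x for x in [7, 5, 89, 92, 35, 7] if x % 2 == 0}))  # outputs [92]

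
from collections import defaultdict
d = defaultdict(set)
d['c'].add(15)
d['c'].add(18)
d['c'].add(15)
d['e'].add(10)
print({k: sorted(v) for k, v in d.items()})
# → {'c': [15, 18], 'e': [10]}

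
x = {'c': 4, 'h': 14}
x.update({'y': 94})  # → {'c': 4, 'h': 14, 'y': 94}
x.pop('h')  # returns 14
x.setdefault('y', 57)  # 94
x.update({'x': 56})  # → {'c': 4, 'y': 94, 'x': 56}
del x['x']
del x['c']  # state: {'y': 94}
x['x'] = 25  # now {'y': 94, 'x': 25}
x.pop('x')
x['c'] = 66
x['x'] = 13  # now {'y': 94, 'c': 66, 'x': 13}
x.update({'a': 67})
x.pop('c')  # 66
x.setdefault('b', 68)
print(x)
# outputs {'y': 94, 'x': 13, 'a': 67, 'b': 68}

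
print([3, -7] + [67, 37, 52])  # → [3, -7, 67, 37, 52]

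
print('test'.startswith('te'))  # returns True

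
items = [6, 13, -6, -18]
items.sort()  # [-18, -6, 6, 13]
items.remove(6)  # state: [-18, -6, 13]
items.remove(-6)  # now [-18, 13]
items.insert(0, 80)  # [80, -18, 13]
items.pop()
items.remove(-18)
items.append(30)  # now [80, 30]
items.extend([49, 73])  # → [80, 30, 49, 73]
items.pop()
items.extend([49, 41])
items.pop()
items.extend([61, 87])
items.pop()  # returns 87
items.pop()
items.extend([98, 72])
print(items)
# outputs [80, 30, 49, 49, 98, 72]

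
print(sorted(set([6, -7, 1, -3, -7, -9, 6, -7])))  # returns [-9, -7, -3, 1, 6]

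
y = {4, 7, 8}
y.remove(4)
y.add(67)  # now {7, 8, 67}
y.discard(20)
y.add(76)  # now {7, 8, 67, 76}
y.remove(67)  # {7, 8, 76}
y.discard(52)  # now {7, 8, 76}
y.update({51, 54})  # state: {7, 8, 51, 54, 76}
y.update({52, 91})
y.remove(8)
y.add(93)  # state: {7, 51, 52, 54, 76, 91, 93}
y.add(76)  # {7, 51, 52, 54, 76, 91, 93}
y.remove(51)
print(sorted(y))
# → [7, 52, 54, 76, 91, 93]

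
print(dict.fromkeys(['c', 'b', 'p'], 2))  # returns {'c': 2, 'b': 2, 'p': 2}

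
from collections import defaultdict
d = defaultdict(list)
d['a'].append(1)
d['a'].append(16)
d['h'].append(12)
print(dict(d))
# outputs {'a': [1, 16], 'h': [12]}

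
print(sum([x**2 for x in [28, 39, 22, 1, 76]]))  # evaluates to 8566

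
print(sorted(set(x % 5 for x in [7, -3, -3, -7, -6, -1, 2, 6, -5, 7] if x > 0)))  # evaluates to [1, 2]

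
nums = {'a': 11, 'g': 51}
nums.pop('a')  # 11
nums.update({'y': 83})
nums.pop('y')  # 83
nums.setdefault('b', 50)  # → 50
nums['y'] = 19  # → {'g': 51, 'b': 50, 'y': 19}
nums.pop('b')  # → 50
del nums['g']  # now {'y': 19}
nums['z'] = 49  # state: {'y': 19, 'z': 49}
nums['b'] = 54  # {'y': 19, 'z': 49, 'b': 54}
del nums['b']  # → {'y': 19, 'z': 49}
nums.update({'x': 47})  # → {'y': 19, 'z': 49, 'x': 47}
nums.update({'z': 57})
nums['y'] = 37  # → {'y': 37, 'z': 57, 'x': 47}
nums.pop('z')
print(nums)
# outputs {'y': 37, 'x': 47}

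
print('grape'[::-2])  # eag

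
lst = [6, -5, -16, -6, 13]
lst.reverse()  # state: [13, -6, -16, -5, 6]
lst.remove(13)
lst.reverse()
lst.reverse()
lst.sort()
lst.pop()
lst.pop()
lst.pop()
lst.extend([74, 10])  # [-16, 74, 10]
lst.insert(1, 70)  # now [-16, 70, 74, 10]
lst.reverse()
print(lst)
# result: [10, 74, 70, -16]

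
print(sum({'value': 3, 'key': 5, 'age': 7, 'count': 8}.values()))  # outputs 23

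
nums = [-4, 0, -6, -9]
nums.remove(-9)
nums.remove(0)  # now [-4, -6]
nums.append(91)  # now [-4, -6, 91]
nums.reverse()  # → [91, -6, -4]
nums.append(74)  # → [91, -6, -4, 74]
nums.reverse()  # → [74, -4, -6, 91]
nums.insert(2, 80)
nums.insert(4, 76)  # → [74, -4, 80, -6, 76, 91]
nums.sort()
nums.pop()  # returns 91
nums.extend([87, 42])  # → [-6, -4, 74, 76, 80, 87, 42]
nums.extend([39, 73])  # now [-6, -4, 74, 76, 80, 87, 42, 39, 73]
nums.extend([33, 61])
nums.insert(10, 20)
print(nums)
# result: [-6, -4, 74, 76, 80, 87, 42, 39, 73, 33, 20, 61]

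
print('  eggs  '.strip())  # eggs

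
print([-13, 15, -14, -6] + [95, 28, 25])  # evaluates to [-13, 15, -14, -6, 95, 28, 25]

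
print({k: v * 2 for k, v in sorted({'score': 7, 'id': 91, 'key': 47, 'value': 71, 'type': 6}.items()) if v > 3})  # {'id': 182, 'key': 94, 'score': 14, 'type': 12, 'value': 142}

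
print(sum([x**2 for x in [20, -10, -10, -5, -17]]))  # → 914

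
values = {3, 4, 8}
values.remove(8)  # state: {3, 4}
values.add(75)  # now {3, 4, 75}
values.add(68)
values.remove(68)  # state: {3, 4, 75}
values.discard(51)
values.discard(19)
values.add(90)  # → {3, 4, 75, 90}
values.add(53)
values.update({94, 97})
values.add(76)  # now {3, 4, 53, 75, 76, 90, 94, 97}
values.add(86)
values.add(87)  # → {3, 4, 53, 75, 76, 86, 87, 90, 94, 97}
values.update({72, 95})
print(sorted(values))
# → [3, 4, 53, 72, 75, 76, 86, 87, 90, 94, 95, 97]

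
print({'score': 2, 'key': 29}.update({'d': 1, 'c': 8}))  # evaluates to None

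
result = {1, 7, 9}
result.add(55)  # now {1, 7, 9, 55}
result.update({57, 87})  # {1, 7, 9, 55, 57, 87}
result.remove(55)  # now {1, 7, 9, 57, 87}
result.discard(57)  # {1, 7, 9, 87}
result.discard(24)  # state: {1, 7, 9, 87}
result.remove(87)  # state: {1, 7, 9}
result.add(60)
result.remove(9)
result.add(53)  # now {1, 7, 53, 60}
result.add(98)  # {1, 7, 53, 60, 98}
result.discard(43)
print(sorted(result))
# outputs [1, 7, 53, 60, 98]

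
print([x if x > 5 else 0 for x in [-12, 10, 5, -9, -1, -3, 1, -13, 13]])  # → [0, 10, 0, 0, 0, 0, 0, 0, 13]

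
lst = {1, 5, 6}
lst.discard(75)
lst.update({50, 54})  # {1, 5, 6, 50, 54}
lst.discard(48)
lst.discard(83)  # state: {1, 5, 6, 50, 54}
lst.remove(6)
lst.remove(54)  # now {1, 5, 50}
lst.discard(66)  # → {1, 5, 50}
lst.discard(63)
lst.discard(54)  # {1, 5, 50}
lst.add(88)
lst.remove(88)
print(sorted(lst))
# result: [1, 5, 50]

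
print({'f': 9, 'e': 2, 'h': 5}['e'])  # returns 2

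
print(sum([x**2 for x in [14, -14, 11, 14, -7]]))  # 758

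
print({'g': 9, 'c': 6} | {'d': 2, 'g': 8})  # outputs {'g': 8, 'c': 6, 'd': 2}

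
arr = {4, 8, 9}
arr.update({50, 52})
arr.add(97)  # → {4, 8, 9, 50, 52, 97}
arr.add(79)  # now {4, 8, 9, 50, 52, 79, 97}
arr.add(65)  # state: {4, 8, 9, 50, 52, 65, 79, 97}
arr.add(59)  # {4, 8, 9, 50, 52, 59, 65, 79, 97}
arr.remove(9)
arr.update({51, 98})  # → {4, 8, 50, 51, 52, 59, 65, 79, 97, 98}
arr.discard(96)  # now {4, 8, 50, 51, 52, 59, 65, 79, 97, 98}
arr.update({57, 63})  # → {4, 8, 50, 51, 52, 57, 59, 63, 65, 79, 97, 98}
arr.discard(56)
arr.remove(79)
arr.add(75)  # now {4, 8, 50, 51, 52, 57, 59, 63, 65, 75, 97, 98}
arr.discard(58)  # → {4, 8, 50, 51, 52, 57, 59, 63, 65, 75, 97, 98}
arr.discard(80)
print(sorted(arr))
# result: [4, 8, 50, 51, 52, 57, 59, 63, 65, 75, 97, 98]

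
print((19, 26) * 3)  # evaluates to (19, 26, 19, 26, 19, 26)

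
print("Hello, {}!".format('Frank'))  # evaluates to Hello, Frank!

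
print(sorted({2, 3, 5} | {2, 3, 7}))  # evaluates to [2, 3, 5, 7]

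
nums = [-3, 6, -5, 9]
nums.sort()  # [-5, -3, 6, 9]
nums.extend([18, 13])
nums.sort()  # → [-5, -3, 6, 9, 13, 18]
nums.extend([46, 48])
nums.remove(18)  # [-5, -3, 6, 9, 13, 46, 48]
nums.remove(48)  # [-5, -3, 6, 9, 13, 46]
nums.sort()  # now [-5, -3, 6, 9, 13, 46]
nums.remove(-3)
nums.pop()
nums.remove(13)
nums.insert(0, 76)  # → [76, -5, 6, 9]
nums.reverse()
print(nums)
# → [9, 6, -5, 76]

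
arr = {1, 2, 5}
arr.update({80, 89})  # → {1, 2, 5, 80, 89}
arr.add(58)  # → {1, 2, 5, 58, 80, 89}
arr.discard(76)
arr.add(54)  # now {1, 2, 5, 54, 58, 80, 89}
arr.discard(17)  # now {1, 2, 5, 54, 58, 80, 89}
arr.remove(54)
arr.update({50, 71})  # {1, 2, 5, 50, 58, 71, 80, 89}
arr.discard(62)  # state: {1, 2, 5, 50, 58, 71, 80, 89}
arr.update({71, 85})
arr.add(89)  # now {1, 2, 5, 50, 58, 71, 80, 85, 89}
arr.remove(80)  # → {1, 2, 5, 50, 58, 71, 85, 89}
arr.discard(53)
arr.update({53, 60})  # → {1, 2, 5, 50, 53, 58, 60, 71, 85, 89}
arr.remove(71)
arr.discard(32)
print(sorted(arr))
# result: [1, 2, 5, 50, 53, 58, 60, 85, 89]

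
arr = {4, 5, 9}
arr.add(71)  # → {4, 5, 9, 71}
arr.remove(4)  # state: {5, 9, 71}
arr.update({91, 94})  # {5, 9, 71, 91, 94}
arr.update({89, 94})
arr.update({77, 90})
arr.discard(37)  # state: {5, 9, 71, 77, 89, 90, 91, 94}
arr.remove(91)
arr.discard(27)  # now {5, 9, 71, 77, 89, 90, 94}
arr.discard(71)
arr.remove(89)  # {5, 9, 77, 90, 94}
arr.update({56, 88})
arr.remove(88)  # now {5, 9, 56, 77, 90, 94}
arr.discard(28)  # {5, 9, 56, 77, 90, 94}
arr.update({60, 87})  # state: {5, 9, 56, 60, 77, 87, 90, 94}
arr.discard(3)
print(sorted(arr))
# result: [5, 9, 56, 60, 77, 87, 90, 94]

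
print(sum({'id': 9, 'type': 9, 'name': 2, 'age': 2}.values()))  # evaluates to 22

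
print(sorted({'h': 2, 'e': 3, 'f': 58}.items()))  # [('e', 3), ('f', 58), ('h', 2)]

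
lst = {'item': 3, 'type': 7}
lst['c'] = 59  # {'item': 3, 'type': 7, 'c': 59}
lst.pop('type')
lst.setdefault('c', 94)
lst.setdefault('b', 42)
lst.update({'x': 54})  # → {'item': 3, 'c': 59, 'b': 42, 'x': 54}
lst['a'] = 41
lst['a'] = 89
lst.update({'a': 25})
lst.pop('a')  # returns 25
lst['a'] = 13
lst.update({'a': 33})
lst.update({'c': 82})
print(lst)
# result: {'item': 3, 'c': 82, 'b': 42, 'x': 54, 'a': 33}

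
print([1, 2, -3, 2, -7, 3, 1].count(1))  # 2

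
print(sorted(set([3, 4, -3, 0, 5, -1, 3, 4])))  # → [-3, -1, 0, 3, 4, 5]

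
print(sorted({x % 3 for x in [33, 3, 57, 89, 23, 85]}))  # [0, 1, 2]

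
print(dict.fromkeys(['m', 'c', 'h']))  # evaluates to {'m': None, 'c': None, 'h': None}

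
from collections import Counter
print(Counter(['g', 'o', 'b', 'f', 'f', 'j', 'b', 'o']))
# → Counter({'o': 2, 'b': 2, 'f': 2, 'g': 1, 'j': 1})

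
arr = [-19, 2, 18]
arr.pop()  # 18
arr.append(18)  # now [-19, 2, 18]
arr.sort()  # [-19, 2, 18]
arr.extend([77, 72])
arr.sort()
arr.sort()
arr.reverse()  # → [77, 72, 18, 2, -19]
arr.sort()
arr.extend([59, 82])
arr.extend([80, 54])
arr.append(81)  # [-19, 2, 18, 72, 77, 59, 82, 80, 54, 81]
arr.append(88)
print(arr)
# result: [-19, 2, 18, 72, 77, 59, 82, 80, 54, 81, 88]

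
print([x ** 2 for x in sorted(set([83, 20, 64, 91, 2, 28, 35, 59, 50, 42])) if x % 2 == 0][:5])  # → [4, 400, 784, 1764, 2500]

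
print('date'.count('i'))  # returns 0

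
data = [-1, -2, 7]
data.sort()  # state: [-2, -1, 7]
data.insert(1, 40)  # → [-2, 40, -1, 7]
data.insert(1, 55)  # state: [-2, 55, 40, -1, 7]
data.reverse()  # [7, -1, 40, 55, -2]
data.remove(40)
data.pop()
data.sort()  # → [-1, 7, 55]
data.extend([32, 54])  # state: [-1, 7, 55, 32, 54]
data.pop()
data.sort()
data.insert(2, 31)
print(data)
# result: [-1, 7, 31, 32, 55]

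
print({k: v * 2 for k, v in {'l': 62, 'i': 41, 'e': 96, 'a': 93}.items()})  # {'l': 124, 'i': 82, 'e': 192, 'a': 186}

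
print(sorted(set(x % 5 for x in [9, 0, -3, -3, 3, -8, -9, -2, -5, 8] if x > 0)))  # [3, 4]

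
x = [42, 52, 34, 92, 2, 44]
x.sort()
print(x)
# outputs [2, 34, 42, 44, 52, 92]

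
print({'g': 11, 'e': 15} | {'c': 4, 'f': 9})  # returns {'g': 11, 'e': 15, 'c': 4, 'f': 9}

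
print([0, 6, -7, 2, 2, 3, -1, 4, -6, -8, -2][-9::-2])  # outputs [-7, 0]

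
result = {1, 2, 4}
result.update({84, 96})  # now {1, 2, 4, 84, 96}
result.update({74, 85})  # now {1, 2, 4, 74, 84, 85, 96}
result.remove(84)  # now {1, 2, 4, 74, 85, 96}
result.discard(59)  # {1, 2, 4, 74, 85, 96}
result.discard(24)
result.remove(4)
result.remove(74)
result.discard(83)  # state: {1, 2, 85, 96}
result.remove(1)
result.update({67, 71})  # {2, 67, 71, 85, 96}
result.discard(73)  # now {2, 67, 71, 85, 96}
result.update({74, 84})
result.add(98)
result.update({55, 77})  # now {2, 55, 67, 71, 74, 77, 84, 85, 96, 98}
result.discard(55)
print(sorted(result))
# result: [2, 67, 71, 74, 77, 84, 85, 96, 98]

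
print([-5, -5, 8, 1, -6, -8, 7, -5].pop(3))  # 1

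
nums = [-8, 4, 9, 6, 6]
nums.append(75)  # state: [-8, 4, 9, 6, 6, 75]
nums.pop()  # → 75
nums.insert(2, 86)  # [-8, 4, 86, 9, 6, 6]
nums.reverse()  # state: [6, 6, 9, 86, 4, -8]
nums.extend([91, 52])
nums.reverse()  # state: [52, 91, -8, 4, 86, 9, 6, 6]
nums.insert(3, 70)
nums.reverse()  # [6, 6, 9, 86, 4, 70, -8, 91, 52]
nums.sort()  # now [-8, 4, 6, 6, 9, 52, 70, 86, 91]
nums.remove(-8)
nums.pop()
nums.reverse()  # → [86, 70, 52, 9, 6, 6, 4]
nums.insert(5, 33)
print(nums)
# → [86, 70, 52, 9, 6, 33, 6, 4]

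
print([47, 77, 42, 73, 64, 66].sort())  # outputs None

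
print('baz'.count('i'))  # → 0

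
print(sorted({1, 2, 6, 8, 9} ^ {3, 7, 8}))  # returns [1, 2, 3, 6, 7, 9]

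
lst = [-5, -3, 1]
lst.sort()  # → [-5, -3, 1]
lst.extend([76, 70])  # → [-5, -3, 1, 76, 70]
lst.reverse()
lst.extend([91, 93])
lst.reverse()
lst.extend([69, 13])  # [93, 91, -5, -3, 1, 76, 70, 69, 13]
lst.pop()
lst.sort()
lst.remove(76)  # [-5, -3, 1, 69, 70, 91, 93]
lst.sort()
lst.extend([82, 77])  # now [-5, -3, 1, 69, 70, 91, 93, 82, 77]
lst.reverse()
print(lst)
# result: [77, 82, 93, 91, 70, 69, 1, -3, -5]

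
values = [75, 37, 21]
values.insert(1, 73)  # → [75, 73, 37, 21]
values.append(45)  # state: [75, 73, 37, 21, 45]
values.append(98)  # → [75, 73, 37, 21, 45, 98]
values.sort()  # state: [21, 37, 45, 73, 75, 98]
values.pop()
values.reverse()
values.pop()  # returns 21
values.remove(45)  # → [75, 73, 37]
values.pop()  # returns 37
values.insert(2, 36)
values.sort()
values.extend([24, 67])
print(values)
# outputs [36, 73, 75, 24, 67]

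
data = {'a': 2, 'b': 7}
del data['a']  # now {'b': 7}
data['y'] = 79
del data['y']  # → {'b': 7}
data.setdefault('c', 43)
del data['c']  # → {'b': 7}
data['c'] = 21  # {'b': 7, 'c': 21}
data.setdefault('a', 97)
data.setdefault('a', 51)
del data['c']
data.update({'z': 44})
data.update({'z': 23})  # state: {'b': 7, 'a': 97, 'z': 23}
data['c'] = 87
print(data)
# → {'b': 7, 'a': 97, 'z': 23, 'c': 87}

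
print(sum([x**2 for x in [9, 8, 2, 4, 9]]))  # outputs 246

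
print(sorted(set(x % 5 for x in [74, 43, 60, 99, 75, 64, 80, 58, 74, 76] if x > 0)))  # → [0, 1, 3, 4]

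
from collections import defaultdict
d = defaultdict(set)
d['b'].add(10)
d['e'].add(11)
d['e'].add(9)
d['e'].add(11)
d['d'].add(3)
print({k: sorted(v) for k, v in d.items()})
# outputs {'b': [10], 'e': [9, 11], 'd': [3]}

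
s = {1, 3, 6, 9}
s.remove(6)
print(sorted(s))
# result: [1, 3, 9]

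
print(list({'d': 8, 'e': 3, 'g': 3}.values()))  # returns [8, 3, 3]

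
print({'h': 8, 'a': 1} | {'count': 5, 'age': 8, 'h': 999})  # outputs {'h': 999, 'a': 1, 'count': 5, 'age': 8}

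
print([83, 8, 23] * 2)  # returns [83, 8, 23, 83, 8, 23]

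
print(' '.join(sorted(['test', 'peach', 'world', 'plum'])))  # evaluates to peach plum test world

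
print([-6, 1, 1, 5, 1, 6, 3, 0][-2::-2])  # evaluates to [3, 1, 1, -6]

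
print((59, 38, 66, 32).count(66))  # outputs 1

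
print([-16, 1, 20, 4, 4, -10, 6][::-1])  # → [6, -10, 4, 4, 20, 1, -16]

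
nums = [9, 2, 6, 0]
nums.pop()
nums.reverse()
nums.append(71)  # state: [6, 2, 9, 71]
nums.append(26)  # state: [6, 2, 9, 71, 26]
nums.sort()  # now [2, 6, 9, 26, 71]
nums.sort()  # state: [2, 6, 9, 26, 71]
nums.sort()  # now [2, 6, 9, 26, 71]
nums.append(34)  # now [2, 6, 9, 26, 71, 34]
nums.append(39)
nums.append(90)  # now [2, 6, 9, 26, 71, 34, 39, 90]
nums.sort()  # [2, 6, 9, 26, 34, 39, 71, 90]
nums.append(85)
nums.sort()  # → [2, 6, 9, 26, 34, 39, 71, 85, 90]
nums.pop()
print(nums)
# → [2, 6, 9, 26, 34, 39, 71, 85]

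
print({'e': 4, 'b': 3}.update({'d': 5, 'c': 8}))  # None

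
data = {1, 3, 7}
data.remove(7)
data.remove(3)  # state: {1}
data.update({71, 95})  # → {1, 71, 95}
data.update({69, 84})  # {1, 69, 71, 84, 95}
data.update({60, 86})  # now {1, 60, 69, 71, 84, 86, 95}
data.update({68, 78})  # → {1, 60, 68, 69, 71, 78, 84, 86, 95}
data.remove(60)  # {1, 68, 69, 71, 78, 84, 86, 95}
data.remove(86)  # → {1, 68, 69, 71, 78, 84, 95}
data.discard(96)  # {1, 68, 69, 71, 78, 84, 95}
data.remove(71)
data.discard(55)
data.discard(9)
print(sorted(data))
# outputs [1, 68, 69, 78, 84, 95]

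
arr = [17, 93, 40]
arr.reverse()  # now [40, 93, 17]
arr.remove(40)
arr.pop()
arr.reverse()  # [93]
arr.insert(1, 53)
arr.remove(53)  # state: [93]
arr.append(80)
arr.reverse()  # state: [80, 93]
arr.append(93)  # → [80, 93, 93]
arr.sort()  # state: [80, 93, 93]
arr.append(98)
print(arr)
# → [80, 93, 93, 98]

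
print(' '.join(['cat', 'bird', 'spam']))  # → cat bird spam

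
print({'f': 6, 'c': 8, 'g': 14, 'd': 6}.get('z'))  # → None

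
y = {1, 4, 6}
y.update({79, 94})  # {1, 4, 6, 79, 94}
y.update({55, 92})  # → {1, 4, 6, 55, 79, 92, 94}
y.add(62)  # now {1, 4, 6, 55, 62, 79, 92, 94}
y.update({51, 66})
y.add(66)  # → {1, 4, 6, 51, 55, 62, 66, 79, 92, 94}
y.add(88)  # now {1, 4, 6, 51, 55, 62, 66, 79, 88, 92, 94}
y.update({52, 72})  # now {1, 4, 6, 51, 52, 55, 62, 66, 72, 79, 88, 92, 94}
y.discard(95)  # {1, 4, 6, 51, 52, 55, 62, 66, 72, 79, 88, 92, 94}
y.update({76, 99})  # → {1, 4, 6, 51, 52, 55, 62, 66, 72, 76, 79, 88, 92, 94, 99}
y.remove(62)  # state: {1, 4, 6, 51, 52, 55, 66, 72, 76, 79, 88, 92, 94, 99}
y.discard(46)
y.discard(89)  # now {1, 4, 6, 51, 52, 55, 66, 72, 76, 79, 88, 92, 94, 99}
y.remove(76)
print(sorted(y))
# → [1, 4, 6, 51, 52, 55, 66, 72, 79, 88, 92, 94, 99]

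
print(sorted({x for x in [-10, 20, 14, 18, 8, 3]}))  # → [-10, 3, 8, 14, 18, 20]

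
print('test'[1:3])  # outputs es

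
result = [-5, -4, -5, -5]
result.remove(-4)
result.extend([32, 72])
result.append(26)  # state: [-5, -5, -5, 32, 72, 26]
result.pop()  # 26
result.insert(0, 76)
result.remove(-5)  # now [76, -5, -5, 32, 72]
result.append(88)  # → [76, -5, -5, 32, 72, 88]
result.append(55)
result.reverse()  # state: [55, 88, 72, 32, -5, -5, 76]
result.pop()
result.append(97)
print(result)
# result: [55, 88, 72, 32, -5, -5, 97]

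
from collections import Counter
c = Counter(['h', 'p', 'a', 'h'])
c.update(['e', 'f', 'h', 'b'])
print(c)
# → Counter({'h': 3, 'p': 1, 'a': 1, 'e': 1, 'f': 1, 'b': 1})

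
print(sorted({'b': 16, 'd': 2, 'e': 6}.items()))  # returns [('b', 16), ('d', 2), ('e', 6)]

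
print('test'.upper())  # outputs TEST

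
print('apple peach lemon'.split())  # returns ['apple', 'peach', 'lemon']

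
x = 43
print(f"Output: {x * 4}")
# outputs Output: 172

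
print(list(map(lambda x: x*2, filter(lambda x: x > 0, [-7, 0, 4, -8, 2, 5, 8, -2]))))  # [8, 4, 10, 16]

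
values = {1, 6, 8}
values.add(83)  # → {1, 6, 8, 83}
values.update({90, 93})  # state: {1, 6, 8, 83, 90, 93}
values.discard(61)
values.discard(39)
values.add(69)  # {1, 6, 8, 69, 83, 90, 93}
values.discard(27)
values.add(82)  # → {1, 6, 8, 69, 82, 83, 90, 93}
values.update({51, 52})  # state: {1, 6, 8, 51, 52, 69, 82, 83, 90, 93}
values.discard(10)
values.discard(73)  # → {1, 6, 8, 51, 52, 69, 82, 83, 90, 93}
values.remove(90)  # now {1, 6, 8, 51, 52, 69, 82, 83, 93}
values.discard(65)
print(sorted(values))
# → [1, 6, 8, 51, 52, 69, 82, 83, 93]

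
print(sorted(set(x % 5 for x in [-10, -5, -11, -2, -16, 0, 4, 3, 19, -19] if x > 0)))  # [3, 4]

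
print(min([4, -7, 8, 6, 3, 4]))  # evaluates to -7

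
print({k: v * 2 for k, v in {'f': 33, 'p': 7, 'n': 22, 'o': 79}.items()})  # {'f': 66, 'p': 14, 'n': 44, 'o': 158}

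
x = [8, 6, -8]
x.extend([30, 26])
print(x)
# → [8, 6, -8, 30, 26]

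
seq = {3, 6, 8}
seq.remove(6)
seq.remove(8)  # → {3}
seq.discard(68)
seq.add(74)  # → {3, 74}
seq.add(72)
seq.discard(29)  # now {3, 72, 74}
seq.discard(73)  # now {3, 72, 74}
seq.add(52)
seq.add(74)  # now {3, 52, 72, 74}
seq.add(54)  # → {3, 52, 54, 72, 74}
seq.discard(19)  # {3, 52, 54, 72, 74}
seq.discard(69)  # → {3, 52, 54, 72, 74}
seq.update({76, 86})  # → {3, 52, 54, 72, 74, 76, 86}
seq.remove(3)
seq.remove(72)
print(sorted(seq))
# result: [52, 54, 74, 76, 86]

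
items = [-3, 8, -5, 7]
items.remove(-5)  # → [-3, 8, 7]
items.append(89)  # [-3, 8, 7, 89]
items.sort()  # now [-3, 7, 8, 89]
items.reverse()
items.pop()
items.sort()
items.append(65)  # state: [7, 8, 89, 65]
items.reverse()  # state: [65, 89, 8, 7]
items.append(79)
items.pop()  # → 79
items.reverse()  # [7, 8, 89, 65]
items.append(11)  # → [7, 8, 89, 65, 11]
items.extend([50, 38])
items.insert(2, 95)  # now [7, 8, 95, 89, 65, 11, 50, 38]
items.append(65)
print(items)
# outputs [7, 8, 95, 89, 65, 11, 50, 38, 65]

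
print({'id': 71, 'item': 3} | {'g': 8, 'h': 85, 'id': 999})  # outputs {'id': 999, 'item': 3, 'g': 8, 'h': 85}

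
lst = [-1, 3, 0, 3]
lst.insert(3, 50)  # [-1, 3, 0, 50, 3]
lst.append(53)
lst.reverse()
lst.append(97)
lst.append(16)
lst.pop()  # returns 16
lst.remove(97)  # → [53, 3, 50, 0, 3, -1]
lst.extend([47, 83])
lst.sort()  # [-1, 0, 3, 3, 47, 50, 53, 83]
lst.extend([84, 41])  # [-1, 0, 3, 3, 47, 50, 53, 83, 84, 41]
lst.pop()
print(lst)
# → [-1, 0, 3, 3, 47, 50, 53, 83, 84]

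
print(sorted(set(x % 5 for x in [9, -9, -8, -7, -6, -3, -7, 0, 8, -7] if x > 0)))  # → [3, 4]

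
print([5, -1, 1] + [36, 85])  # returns [5, -1, 1, 36, 85]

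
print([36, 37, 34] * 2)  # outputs [36, 37, 34, 36, 37, 34]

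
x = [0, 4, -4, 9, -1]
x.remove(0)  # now [4, -4, 9, -1]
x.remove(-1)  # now [4, -4, 9]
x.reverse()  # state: [9, -4, 4]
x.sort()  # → [-4, 4, 9]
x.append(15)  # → [-4, 4, 9, 15]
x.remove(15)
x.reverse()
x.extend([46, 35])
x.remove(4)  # [9, -4, 46, 35]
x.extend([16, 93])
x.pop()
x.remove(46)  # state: [9, -4, 35, 16]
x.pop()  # 16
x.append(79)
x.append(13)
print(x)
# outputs [9, -4, 35, 79, 13]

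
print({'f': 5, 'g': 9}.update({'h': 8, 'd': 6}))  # None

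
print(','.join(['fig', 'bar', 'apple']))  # fig,bar,apple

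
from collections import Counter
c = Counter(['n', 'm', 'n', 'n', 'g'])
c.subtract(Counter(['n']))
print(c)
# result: Counter({'n': 2, 'm': 1, 'g': 1})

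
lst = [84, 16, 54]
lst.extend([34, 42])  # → [84, 16, 54, 34, 42]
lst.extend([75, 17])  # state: [84, 16, 54, 34, 42, 75, 17]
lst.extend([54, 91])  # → [84, 16, 54, 34, 42, 75, 17, 54, 91]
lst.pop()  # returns 91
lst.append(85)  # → [84, 16, 54, 34, 42, 75, 17, 54, 85]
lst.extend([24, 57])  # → [84, 16, 54, 34, 42, 75, 17, 54, 85, 24, 57]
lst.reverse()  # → [57, 24, 85, 54, 17, 75, 42, 34, 54, 16, 84]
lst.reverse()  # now [84, 16, 54, 34, 42, 75, 17, 54, 85, 24, 57]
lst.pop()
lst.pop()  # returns 24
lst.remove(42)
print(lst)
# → [84, 16, 54, 34, 75, 17, 54, 85]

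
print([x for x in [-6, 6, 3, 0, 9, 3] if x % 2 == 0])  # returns [-6, 6, 0]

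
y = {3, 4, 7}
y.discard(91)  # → {3, 4, 7}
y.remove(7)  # {3, 4}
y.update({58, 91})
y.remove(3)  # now {4, 58, 91}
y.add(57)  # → {4, 57, 58, 91}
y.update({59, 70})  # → {4, 57, 58, 59, 70, 91}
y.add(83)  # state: {4, 57, 58, 59, 70, 83, 91}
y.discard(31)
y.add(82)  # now {4, 57, 58, 59, 70, 82, 83, 91}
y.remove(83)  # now {4, 57, 58, 59, 70, 82, 91}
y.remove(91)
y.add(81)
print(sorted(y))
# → [4, 57, 58, 59, 70, 81, 82]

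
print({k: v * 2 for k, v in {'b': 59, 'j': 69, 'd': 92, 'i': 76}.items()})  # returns {'b': 118, 'j': 138, 'd': 184, 'i': 152}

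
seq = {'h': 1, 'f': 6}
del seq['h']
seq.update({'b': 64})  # {'f': 6, 'b': 64}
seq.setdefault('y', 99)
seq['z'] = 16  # {'f': 6, 'b': 64, 'y': 99, 'z': 16}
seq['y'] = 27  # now {'f': 6, 'b': 64, 'y': 27, 'z': 16}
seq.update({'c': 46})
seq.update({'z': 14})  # {'f': 6, 'b': 64, 'y': 27, 'z': 14, 'c': 46}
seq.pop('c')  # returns 46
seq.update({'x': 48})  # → {'f': 6, 'b': 64, 'y': 27, 'z': 14, 'x': 48}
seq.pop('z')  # 14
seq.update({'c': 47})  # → {'f': 6, 'b': 64, 'y': 27, 'x': 48, 'c': 47}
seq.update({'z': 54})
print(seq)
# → {'f': 6, 'b': 64, 'y': 27, 'x': 48, 'c': 47, 'z': 54}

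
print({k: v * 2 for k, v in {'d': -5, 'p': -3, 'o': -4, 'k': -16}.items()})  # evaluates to {'d': -10, 'p': -6, 'o': -8, 'k': -32}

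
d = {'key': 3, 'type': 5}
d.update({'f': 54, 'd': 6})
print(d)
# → {'key': 3, 'type': 5, 'f': 54, 'd': 6}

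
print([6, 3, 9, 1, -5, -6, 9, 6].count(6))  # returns 2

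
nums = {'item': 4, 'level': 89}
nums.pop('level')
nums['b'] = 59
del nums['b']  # {'item': 4}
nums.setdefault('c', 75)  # 75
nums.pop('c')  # 75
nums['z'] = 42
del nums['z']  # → {'item': 4}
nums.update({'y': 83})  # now {'item': 4, 'y': 83}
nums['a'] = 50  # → {'item': 4, 'y': 83, 'a': 50}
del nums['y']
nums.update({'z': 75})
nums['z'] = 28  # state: {'item': 4, 'a': 50, 'z': 28}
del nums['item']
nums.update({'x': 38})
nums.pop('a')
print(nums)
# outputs {'z': 28, 'x': 38}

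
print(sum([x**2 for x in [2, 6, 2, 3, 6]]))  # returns 89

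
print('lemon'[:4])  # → lemo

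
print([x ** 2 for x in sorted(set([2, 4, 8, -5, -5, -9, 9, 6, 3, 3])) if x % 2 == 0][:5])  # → [4, 16, 36, 64]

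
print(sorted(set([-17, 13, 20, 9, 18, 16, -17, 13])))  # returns [-17, 9, 13, 16, 18, 20]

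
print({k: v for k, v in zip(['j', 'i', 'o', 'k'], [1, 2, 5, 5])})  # {'j': 1, 'i': 2, 'o': 5, 'k': 5}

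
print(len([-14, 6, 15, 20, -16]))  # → 5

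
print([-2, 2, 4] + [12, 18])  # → [-2, 2, 4, 12, 18]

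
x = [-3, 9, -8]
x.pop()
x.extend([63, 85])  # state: [-3, 9, 63, 85]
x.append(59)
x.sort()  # [-3, 9, 59, 63, 85]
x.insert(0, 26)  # [26, -3, 9, 59, 63, 85]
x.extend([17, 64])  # [26, -3, 9, 59, 63, 85, 17, 64]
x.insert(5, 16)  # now [26, -3, 9, 59, 63, 16, 85, 17, 64]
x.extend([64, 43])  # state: [26, -3, 9, 59, 63, 16, 85, 17, 64, 64, 43]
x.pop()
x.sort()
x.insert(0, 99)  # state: [99, -3, 9, 16, 17, 26, 59, 63, 64, 64, 85]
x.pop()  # 85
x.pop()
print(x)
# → [99, -3, 9, 16, 17, 26, 59, 63, 64]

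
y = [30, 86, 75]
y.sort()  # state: [30, 75, 86]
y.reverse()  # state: [86, 75, 30]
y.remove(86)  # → [75, 30]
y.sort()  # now [30, 75]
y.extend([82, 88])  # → [30, 75, 82, 88]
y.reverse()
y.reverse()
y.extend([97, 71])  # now [30, 75, 82, 88, 97, 71]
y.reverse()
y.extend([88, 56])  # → [71, 97, 88, 82, 75, 30, 88, 56]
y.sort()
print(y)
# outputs [30, 56, 71, 75, 82, 88, 88, 97]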